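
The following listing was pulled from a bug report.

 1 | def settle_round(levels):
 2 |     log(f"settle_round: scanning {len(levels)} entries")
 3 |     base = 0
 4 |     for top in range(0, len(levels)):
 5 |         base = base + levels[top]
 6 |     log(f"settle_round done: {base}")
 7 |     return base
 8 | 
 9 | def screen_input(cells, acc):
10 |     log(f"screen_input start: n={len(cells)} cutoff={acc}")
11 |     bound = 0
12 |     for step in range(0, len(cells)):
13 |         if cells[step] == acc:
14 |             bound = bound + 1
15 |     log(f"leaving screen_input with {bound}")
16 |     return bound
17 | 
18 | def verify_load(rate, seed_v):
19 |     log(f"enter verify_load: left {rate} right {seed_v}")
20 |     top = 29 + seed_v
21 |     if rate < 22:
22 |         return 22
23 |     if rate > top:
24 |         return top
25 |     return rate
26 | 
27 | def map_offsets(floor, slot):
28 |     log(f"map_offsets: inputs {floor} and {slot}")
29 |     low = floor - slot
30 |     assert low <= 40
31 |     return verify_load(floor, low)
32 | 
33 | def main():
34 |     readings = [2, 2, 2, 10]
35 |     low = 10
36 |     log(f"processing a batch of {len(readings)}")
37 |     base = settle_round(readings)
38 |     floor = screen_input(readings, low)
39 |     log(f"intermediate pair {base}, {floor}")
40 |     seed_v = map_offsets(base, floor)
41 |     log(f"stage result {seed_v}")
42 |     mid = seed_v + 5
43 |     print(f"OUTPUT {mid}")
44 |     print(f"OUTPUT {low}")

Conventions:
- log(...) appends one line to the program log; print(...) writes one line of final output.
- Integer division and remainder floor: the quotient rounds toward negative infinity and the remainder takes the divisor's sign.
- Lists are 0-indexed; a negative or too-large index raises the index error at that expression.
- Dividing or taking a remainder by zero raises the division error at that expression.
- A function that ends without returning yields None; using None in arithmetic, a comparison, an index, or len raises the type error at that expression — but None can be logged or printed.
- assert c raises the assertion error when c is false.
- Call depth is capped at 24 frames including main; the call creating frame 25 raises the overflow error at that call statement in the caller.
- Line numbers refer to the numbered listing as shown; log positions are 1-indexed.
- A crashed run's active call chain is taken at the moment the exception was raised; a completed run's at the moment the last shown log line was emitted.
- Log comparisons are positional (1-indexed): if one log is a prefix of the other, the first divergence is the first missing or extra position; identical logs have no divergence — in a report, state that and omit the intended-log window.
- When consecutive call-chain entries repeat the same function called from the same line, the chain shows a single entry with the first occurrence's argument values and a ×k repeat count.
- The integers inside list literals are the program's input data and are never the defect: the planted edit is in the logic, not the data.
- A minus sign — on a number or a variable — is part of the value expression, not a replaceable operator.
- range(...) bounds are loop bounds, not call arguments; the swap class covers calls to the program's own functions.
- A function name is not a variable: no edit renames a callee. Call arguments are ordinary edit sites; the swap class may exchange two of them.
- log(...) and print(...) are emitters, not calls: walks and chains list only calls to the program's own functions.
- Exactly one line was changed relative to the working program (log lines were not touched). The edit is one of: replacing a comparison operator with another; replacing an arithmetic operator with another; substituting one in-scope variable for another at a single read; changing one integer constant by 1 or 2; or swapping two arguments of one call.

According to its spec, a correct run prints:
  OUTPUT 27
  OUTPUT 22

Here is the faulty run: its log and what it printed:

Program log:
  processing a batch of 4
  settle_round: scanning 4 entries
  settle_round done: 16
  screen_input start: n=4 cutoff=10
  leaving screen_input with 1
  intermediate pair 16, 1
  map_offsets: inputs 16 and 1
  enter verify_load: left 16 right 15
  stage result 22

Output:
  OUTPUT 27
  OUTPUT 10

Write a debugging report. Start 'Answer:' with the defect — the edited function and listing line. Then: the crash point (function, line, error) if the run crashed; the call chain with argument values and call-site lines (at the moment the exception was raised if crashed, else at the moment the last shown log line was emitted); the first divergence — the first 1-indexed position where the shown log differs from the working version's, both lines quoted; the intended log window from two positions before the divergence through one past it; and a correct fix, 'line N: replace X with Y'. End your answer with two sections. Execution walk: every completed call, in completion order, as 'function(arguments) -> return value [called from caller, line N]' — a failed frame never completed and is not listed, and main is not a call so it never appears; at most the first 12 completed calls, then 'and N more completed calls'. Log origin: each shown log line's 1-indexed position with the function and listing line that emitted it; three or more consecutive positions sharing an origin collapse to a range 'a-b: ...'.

Answer: the defect is in main at line 44.
Key observation: Log streams are identical — the defect surfaces only in the printed output.
Call chain: main.
First divergence: there is none — every log position agrees.
Execution walk:
  settle_round([2, 2, 2, 10]) -> 16  [called from main, line 37]
  screen_input([2, 2, 2, 10], 10) -> 1  [called from main, line 38]
  verify_load(16, 15) -> 22  [called from map_offsets, line 31]
  map_offsets(16, 1) -> 22  [called from main, line 40]
Log origin:
  1: logged in main at line 36
  2: logged in settle_round at line 2
  3: logged in settle_round at line 6
  4: logged in screen_input at line 10
  5: logged in screen_input at line 15
  6: logged in main at line 39
  7: logged in map_offsets at line 28
  8: logged in verify_load at line 19
  9: logged in main at line 41
A correct fix: line 44: replace `low` with `seed_v`.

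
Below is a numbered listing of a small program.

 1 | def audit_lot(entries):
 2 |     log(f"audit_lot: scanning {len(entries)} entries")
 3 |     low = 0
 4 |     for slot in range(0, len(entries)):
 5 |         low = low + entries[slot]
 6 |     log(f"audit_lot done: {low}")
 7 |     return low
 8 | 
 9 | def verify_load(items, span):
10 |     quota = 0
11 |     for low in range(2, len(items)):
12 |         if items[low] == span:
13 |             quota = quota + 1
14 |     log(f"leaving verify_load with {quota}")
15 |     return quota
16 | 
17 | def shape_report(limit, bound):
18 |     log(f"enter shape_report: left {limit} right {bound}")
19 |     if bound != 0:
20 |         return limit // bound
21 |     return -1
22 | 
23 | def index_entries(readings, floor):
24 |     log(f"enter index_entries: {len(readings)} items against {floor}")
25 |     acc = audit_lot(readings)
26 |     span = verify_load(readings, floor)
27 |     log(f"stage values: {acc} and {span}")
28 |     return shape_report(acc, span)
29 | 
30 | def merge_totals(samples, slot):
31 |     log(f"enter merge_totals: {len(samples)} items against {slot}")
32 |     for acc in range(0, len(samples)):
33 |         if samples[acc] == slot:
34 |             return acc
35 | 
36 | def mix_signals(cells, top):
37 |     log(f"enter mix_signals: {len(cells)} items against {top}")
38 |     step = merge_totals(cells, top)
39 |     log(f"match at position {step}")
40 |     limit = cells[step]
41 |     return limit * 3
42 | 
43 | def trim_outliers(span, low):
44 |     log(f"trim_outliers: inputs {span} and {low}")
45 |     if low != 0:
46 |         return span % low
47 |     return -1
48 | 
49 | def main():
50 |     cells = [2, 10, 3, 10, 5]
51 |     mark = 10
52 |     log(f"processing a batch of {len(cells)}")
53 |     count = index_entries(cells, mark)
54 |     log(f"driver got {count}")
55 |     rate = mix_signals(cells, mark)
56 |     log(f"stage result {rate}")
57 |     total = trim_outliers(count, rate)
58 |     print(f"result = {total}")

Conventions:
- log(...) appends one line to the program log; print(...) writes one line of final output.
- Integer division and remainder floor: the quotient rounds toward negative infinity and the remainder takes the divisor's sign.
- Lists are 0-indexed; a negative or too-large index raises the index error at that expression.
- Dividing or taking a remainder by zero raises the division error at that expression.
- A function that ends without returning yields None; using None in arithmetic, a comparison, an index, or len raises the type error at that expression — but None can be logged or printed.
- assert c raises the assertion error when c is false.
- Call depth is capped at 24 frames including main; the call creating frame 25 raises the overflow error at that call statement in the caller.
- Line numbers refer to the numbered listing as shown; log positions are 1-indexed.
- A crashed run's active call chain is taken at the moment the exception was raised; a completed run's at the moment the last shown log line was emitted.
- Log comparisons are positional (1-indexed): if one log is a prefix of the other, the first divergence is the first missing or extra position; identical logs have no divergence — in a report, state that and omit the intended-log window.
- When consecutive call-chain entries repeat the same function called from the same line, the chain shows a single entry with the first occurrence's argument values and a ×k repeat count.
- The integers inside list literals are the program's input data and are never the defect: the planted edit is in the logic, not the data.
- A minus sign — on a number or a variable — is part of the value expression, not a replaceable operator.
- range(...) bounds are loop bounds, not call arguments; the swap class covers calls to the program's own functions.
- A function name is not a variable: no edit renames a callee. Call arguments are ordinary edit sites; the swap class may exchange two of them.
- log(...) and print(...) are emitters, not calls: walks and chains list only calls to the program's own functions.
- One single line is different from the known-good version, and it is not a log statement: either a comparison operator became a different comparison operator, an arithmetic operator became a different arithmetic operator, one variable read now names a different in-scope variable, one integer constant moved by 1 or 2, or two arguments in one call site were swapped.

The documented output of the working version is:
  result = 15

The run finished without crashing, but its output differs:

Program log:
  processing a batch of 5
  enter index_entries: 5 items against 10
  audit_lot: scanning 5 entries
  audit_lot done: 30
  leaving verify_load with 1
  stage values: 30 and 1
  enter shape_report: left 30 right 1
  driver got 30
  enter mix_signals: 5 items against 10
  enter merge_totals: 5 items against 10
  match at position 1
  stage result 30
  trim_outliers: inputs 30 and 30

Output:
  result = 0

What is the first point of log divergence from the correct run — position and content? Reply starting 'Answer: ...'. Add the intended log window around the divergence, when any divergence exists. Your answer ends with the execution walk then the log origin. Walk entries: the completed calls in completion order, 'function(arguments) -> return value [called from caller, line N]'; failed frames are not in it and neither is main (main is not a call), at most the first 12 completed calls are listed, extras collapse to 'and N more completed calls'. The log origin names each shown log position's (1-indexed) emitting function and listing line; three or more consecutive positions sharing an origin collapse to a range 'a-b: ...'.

Answer: position 5 — the shown line 'leaving verify_load with 1' should read 'leaving verify_load with 2'.
Intended log window:
  3: audit_lot: scanning 5 entries
  4: audit_lot done: 30
  5: leaving verify_load with 2
  6: stage values: 30 and 2
Execution walk:
  audit_lot([2, 10, 3, 10, 5]) -> 30  [called from index_entries, line 25]
  verify_load([2, 10, 3, 10, 5], 10) -> 1  [called from index_entries, line 26]
  shape_report(30, 1) -> 30  [called from index_entries, line 28]
  index_entries([2, 10, 3, 10, 5], 10) -> 30  [called from main, line 53]
  merge_totals([2, 10, 3, 10, 5], 10) -> 1  [called from mix_signals, line 38]
  mix_signals([2, 10, 3, 10, 5], 10) -> 30  [called from main, line 55]
  trim_outliers(30, 30) -> 0  [called from main, line 57]
Log origin:
  1: logged in main at line 52
  2: logged in index_entries at line 24
  3: logged in audit_lot at line 2
  4: logged in audit_lot at line 6
  5: logged in verify_load at line 14
  6: logged in index_entries at line 27
  7: logged in shape_report at line 18
  8: logged in main at line 54
  9: logged in mix_signals at line 37
  10: logged in merge_totals at line 31
  11: logged in mix_signals at line 39
  12: logged in main at line 56
  13: logged in trim_outliers at line 44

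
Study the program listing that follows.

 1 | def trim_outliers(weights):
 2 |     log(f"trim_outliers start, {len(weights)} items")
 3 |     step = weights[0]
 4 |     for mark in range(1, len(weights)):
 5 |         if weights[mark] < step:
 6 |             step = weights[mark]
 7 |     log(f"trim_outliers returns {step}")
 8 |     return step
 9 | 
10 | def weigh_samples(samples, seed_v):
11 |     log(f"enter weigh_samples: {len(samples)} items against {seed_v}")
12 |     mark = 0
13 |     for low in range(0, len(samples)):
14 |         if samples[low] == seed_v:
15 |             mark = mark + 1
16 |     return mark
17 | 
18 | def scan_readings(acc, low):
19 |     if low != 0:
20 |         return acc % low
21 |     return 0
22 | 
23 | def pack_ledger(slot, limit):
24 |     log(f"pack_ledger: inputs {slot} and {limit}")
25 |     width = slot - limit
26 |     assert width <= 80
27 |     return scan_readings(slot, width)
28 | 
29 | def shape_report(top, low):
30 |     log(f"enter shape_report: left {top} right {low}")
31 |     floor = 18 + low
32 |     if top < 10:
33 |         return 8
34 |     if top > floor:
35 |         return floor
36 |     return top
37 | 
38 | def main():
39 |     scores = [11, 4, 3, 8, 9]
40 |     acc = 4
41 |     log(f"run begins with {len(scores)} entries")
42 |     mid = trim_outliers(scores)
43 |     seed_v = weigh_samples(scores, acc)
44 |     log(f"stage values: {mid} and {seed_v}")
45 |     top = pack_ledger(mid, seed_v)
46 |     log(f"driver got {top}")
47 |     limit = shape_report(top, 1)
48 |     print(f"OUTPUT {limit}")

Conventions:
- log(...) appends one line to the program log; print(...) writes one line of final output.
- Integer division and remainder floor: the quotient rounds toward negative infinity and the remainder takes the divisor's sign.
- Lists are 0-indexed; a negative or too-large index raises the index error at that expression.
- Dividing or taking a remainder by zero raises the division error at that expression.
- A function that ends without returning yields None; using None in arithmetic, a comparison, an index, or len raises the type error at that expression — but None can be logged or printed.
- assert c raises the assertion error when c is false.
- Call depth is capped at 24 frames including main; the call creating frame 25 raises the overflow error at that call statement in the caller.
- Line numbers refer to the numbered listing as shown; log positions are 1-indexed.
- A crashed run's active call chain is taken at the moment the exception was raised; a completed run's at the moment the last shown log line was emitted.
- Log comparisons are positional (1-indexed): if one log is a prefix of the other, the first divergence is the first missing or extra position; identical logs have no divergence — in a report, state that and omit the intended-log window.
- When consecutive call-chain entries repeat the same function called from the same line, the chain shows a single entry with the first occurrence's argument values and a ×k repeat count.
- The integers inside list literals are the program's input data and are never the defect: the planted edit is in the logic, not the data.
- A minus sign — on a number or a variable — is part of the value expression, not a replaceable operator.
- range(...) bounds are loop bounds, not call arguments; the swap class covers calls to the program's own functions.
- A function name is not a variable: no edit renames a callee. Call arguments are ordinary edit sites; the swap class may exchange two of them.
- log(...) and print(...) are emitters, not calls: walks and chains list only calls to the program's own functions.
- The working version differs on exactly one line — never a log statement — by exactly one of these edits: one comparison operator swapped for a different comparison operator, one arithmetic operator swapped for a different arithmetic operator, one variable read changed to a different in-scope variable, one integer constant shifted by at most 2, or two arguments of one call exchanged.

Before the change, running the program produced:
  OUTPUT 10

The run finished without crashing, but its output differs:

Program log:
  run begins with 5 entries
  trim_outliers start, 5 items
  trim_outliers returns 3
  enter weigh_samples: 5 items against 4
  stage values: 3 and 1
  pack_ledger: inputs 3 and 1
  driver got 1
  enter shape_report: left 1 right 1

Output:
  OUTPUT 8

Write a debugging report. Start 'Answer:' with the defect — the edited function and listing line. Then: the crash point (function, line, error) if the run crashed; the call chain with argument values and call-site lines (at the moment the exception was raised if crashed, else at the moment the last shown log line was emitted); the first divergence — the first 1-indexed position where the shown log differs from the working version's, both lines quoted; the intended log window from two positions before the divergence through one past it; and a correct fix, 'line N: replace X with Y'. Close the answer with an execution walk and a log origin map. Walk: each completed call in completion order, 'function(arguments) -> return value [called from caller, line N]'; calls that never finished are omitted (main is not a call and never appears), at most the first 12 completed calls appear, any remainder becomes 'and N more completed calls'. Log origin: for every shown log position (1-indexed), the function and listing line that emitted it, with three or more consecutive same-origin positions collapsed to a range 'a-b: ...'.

Answer: the defect is in shape_report at line 33.
Key observation: The two runs log identically and part ways only at the printed values.
Call chain: main -> shape_report(1, 1) (called at line 47).
First divergence: none; the two logs match at every position.
Execution walk:
  trim_outliers([11, 4, 3, 8, 9]) -> 3  [called from main, line 42]
  weigh_samples([11, 4, 3, 8, 9], 4) -> 1  [called from main, line 43]
  scan_readings(3, 2) -> 1  [called from pack_ledger, line 27]
  pack_ledger(3, 1) -> 1  [called from main, line 45]
  shape_report(1, 1) -> 8  [called from main, line 47]
Log line origins:
  1: from main, line 41
  2: from trim_outliers, line 2
  3: from trim_outliers, line 7
  4: from weigh_samples, line 11
  5: from main, line 44
  6: from pack_ledger, line 24
  7: from main, line 46
  8: from shape_report, line 30
A correct fix: line 33: replace `8` with `10`.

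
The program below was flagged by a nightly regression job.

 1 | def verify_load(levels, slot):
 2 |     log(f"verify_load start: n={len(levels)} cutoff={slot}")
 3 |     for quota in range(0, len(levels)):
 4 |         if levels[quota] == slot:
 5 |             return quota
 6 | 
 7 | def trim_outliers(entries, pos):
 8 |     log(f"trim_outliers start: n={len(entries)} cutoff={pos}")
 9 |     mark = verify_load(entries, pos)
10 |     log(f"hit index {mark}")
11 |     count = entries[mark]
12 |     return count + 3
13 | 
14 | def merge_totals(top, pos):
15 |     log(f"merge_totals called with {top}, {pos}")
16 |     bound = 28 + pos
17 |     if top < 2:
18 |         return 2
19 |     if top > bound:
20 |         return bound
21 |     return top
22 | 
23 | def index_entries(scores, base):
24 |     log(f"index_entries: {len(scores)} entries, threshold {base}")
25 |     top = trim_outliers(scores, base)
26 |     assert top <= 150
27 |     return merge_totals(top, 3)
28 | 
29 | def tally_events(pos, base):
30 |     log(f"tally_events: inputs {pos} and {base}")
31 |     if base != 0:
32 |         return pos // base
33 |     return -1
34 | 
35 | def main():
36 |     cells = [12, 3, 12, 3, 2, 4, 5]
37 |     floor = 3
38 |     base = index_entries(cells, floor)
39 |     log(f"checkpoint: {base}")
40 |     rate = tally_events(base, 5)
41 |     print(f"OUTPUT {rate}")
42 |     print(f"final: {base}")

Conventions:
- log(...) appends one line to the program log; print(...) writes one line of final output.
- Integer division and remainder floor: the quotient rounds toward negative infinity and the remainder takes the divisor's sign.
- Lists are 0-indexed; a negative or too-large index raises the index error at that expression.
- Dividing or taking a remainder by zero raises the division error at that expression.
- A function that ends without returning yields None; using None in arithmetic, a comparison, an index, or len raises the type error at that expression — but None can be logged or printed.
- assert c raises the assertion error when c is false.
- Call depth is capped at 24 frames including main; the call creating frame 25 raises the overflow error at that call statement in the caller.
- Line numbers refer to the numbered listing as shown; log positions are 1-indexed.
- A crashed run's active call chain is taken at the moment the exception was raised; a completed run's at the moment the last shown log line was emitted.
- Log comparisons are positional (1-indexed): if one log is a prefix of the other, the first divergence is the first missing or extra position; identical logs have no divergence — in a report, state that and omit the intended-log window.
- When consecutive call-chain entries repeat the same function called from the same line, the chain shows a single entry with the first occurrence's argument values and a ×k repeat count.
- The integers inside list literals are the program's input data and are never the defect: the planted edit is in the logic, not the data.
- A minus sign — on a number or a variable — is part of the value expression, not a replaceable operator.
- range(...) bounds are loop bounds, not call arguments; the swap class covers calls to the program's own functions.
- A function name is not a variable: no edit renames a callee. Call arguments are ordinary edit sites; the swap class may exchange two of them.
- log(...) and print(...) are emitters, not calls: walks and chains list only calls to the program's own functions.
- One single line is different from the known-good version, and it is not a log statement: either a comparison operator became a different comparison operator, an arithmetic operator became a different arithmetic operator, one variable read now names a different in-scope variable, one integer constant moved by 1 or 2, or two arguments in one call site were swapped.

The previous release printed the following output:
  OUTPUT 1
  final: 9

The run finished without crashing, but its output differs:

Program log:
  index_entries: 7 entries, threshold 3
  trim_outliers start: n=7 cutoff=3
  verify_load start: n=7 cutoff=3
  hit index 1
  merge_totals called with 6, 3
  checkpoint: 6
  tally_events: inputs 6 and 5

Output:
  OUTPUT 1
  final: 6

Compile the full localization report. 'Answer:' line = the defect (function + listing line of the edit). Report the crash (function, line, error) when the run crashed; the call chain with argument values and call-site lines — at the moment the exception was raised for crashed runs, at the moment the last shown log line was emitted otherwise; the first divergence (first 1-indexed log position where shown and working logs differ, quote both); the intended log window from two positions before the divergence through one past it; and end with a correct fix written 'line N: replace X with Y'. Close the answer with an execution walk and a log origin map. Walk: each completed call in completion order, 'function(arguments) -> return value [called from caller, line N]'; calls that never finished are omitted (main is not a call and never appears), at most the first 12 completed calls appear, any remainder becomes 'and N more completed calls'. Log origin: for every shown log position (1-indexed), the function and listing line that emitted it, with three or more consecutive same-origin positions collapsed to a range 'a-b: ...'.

Answer: the defect is in trim_outliers at line 12.
Key observation: Position 5 is the first bad log line: 'merge_totals called with 6, 3' should read 'merge_totals called with 9, 3'.
Call chain: main -> tally_events(6, 5) (called at line 40).
First divergence: position 5 — the shown line 'merge_totals called with 6, 3' should read 'merge_totals called with 9, 3'.
Intended log window:
  3: verify_load start: n=7 cutoff=3
  4: hit index 1
  5: merge_totals called with 9, 3
  6: checkpoint: 9
Execution walk:
  verify_load([12, 3, 12, 3, 2, 4, 5], 3) -> 1  [called from trim_outliers, line 9]
  trim_outliers([12, 3, 12, 3, 2, 4, 5], 3) -> 6  [called from index_entries, line 25]
  merge_totals(6, 3) -> 6  [called from index_entries, line 27]
  index_entries([12, 3, 12, 3, 2, 4, 5], 3) -> 6  [called from main, line 38]
  tally_events(6, 5) -> 1  [called from main, line 40]
Log origin:
  1: logged in index_entries at line 24
  2: logged in trim_outliers at line 8
  3: logged in verify_load at line 2
  4: logged in trim_outliers at line 10
  5: logged in merge_totals at line 15
  6: logged in main at line 39
  7: logged in tally_events at line 30
A correct fix: line 12: replace `+` with `*`.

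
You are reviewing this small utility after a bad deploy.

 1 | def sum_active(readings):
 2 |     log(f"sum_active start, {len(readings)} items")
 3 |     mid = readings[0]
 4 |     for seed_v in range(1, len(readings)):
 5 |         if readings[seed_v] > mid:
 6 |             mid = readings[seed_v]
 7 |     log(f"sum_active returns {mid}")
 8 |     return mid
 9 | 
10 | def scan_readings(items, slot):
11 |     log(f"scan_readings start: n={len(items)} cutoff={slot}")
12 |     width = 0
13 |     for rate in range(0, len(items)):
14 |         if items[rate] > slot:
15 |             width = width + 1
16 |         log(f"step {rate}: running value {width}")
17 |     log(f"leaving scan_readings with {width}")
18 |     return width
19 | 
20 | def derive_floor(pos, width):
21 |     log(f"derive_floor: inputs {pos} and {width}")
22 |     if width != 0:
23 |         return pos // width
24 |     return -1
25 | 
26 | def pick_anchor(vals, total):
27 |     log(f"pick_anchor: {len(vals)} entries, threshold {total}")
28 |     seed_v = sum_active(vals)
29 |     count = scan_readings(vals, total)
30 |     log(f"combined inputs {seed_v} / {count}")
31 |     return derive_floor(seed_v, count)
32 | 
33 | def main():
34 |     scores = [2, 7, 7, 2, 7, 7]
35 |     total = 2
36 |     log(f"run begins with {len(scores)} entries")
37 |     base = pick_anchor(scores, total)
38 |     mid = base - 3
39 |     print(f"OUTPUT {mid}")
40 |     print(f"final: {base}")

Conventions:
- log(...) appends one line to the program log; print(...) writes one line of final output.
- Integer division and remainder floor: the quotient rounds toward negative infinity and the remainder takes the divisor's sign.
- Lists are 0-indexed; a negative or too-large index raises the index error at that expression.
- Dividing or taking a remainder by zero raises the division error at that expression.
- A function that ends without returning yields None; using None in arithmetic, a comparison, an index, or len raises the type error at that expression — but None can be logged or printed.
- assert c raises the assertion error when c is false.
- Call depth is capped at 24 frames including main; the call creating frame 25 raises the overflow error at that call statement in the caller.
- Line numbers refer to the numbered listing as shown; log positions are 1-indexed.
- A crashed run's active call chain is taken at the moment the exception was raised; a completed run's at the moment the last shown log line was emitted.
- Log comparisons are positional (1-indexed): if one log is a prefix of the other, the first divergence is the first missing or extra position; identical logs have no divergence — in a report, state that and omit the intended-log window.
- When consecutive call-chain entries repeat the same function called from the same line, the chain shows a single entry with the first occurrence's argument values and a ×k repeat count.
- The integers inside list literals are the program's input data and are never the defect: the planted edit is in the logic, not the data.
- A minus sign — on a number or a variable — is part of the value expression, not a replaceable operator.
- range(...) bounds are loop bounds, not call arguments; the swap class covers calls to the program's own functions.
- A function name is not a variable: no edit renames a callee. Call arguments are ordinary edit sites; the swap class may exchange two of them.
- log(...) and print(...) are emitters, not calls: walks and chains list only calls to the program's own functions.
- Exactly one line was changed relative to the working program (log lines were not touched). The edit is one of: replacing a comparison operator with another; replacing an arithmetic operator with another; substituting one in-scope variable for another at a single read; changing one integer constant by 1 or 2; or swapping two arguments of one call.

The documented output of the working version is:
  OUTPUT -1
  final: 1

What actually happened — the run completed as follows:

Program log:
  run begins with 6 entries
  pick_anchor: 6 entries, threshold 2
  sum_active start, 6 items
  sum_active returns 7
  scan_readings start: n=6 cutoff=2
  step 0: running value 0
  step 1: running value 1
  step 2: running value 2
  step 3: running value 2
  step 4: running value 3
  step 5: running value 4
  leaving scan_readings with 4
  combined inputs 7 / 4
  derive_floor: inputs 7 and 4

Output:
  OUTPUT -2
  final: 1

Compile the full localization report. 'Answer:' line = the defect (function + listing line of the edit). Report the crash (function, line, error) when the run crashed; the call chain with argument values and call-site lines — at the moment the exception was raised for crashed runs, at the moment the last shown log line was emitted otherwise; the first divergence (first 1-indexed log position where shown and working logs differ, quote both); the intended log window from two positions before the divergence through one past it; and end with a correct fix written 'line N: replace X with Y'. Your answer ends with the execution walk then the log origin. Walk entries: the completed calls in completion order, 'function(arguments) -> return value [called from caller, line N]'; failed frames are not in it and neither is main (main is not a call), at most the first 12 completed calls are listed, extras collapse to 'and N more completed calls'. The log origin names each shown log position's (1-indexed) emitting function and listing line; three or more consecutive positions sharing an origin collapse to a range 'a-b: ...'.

Answer: the defect is in main at line 38.
The tell: Nothing in the log betrays the bug — only the output does.
Call chain: main -> pick_anchor([2, 7, 7, 2, 7, 7], 2) (called at line 37) -> derive_floor(7, 4) (called at line 31).
First divergence: there is none — every log position agrees.
Execution walk:
  sum_active([2, 7, 7, 2, 7, 7]) -> 7  [called from pick_anchor, line 28]
  scan_readings([2, 7, 7, 2, 7, 7], 2) -> 4  [called from pick_anchor, line 29]
  derive_floor(7, 4) -> 1  [called from pick_anchor, line 31]
  pick_anchor([2, 7, 7, 2, 7, 7], 2) -> 1  [called from main, line 37]
Log origins:
  1 — main, line 36
  2 — pick_anchor, line 27
  3 — sum_active, line 2
  4 — sum_active, line 7
  5 — scan_readings, line 11
  6-11 — scan_readings, line 16
  12 — scan_readings, line 17
  13 — pick_anchor, line 30
  14 — derive_floor, line 21
A correct fix: line 38: replace `3` with `2`.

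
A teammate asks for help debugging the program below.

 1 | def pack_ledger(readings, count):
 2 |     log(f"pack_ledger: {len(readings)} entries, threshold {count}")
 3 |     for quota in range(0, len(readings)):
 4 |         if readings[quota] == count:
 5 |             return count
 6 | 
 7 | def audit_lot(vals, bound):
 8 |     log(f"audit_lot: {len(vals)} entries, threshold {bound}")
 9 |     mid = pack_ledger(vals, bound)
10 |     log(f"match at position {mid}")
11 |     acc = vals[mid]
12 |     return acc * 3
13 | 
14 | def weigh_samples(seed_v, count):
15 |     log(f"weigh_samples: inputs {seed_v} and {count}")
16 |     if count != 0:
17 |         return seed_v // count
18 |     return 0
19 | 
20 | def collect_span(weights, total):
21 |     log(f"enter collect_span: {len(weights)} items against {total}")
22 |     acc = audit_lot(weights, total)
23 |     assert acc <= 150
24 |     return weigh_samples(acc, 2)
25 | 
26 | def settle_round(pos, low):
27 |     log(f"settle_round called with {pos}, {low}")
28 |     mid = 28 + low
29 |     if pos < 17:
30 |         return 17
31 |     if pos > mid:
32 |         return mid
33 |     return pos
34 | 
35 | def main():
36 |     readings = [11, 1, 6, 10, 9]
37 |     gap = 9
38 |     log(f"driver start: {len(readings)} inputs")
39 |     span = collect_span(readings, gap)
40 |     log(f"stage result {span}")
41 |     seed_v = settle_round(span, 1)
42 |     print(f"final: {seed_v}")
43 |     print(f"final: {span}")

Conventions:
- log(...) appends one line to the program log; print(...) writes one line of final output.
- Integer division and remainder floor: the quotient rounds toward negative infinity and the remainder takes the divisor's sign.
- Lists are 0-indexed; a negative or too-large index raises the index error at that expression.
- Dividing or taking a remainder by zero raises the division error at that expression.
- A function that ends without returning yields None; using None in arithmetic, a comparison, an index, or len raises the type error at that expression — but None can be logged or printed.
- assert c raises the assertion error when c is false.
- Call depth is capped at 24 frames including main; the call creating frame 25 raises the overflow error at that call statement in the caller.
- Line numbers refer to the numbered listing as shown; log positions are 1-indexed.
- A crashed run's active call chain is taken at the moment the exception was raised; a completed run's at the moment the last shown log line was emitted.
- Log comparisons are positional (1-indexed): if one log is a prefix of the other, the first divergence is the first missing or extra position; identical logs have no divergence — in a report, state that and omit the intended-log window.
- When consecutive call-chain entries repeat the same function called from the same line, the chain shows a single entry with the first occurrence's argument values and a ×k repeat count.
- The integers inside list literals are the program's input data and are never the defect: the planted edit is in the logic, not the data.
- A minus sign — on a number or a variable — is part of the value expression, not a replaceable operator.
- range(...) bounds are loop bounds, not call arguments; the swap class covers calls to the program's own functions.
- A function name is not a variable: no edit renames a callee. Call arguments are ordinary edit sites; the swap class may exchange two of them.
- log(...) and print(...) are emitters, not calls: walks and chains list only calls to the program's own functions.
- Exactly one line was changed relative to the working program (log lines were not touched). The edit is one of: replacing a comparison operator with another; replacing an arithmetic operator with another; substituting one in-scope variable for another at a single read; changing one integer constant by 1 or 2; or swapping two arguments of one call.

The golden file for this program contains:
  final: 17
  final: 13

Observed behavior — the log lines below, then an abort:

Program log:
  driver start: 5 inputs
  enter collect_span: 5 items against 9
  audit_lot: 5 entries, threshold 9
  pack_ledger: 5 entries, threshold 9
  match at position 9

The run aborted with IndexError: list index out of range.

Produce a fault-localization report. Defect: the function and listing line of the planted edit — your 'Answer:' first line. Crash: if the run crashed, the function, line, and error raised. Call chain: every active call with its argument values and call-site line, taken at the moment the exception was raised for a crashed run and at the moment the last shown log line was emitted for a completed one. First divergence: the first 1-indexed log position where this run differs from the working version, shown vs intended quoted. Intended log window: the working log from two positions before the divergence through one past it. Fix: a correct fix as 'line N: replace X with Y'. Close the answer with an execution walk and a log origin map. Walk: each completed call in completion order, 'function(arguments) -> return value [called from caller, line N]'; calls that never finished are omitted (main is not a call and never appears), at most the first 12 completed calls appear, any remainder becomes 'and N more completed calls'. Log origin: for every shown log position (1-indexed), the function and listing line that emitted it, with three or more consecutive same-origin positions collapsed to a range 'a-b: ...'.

Answer: the defect is in pack_ledger at line 5.
Key fact: Log line 5 is where behavior first shows: 'match at position 9' appears instead of 'match at position 4'.
Crash: audit_lot, line 11, IndexError.
Call chain: main -> collect_span([11, 1, 6, 10, 9], 9) (called at line 39) -> audit_lot([11, 1, 6, 10, 9], 9) (called at line 22).
First divergence: position 5; shown 'match at position 9' vs intended 'match at position 4'.
Intended log window:
  3: audit_lot: 5 entries, threshold 9
  4: pack_ledger: 5 entries, threshold 9
  5: match at position 4
  6: weigh_samples: inputs 27 and 2
Execution walk:
  pack_ledger([11, 1, 6, 10, 9], 9) -> 9  [called from audit_lot, line 9]
Log origins:
  1: emitted by main (line 38)
  2: emitted by collect_span (line 21)
  3: emitted by audit_lot (line 8)
  4: emitted by pack_ledger (line 2)
  5: emitted by audit_lot (line 10)
A correct fix: line 5: replace `count` with `quota`.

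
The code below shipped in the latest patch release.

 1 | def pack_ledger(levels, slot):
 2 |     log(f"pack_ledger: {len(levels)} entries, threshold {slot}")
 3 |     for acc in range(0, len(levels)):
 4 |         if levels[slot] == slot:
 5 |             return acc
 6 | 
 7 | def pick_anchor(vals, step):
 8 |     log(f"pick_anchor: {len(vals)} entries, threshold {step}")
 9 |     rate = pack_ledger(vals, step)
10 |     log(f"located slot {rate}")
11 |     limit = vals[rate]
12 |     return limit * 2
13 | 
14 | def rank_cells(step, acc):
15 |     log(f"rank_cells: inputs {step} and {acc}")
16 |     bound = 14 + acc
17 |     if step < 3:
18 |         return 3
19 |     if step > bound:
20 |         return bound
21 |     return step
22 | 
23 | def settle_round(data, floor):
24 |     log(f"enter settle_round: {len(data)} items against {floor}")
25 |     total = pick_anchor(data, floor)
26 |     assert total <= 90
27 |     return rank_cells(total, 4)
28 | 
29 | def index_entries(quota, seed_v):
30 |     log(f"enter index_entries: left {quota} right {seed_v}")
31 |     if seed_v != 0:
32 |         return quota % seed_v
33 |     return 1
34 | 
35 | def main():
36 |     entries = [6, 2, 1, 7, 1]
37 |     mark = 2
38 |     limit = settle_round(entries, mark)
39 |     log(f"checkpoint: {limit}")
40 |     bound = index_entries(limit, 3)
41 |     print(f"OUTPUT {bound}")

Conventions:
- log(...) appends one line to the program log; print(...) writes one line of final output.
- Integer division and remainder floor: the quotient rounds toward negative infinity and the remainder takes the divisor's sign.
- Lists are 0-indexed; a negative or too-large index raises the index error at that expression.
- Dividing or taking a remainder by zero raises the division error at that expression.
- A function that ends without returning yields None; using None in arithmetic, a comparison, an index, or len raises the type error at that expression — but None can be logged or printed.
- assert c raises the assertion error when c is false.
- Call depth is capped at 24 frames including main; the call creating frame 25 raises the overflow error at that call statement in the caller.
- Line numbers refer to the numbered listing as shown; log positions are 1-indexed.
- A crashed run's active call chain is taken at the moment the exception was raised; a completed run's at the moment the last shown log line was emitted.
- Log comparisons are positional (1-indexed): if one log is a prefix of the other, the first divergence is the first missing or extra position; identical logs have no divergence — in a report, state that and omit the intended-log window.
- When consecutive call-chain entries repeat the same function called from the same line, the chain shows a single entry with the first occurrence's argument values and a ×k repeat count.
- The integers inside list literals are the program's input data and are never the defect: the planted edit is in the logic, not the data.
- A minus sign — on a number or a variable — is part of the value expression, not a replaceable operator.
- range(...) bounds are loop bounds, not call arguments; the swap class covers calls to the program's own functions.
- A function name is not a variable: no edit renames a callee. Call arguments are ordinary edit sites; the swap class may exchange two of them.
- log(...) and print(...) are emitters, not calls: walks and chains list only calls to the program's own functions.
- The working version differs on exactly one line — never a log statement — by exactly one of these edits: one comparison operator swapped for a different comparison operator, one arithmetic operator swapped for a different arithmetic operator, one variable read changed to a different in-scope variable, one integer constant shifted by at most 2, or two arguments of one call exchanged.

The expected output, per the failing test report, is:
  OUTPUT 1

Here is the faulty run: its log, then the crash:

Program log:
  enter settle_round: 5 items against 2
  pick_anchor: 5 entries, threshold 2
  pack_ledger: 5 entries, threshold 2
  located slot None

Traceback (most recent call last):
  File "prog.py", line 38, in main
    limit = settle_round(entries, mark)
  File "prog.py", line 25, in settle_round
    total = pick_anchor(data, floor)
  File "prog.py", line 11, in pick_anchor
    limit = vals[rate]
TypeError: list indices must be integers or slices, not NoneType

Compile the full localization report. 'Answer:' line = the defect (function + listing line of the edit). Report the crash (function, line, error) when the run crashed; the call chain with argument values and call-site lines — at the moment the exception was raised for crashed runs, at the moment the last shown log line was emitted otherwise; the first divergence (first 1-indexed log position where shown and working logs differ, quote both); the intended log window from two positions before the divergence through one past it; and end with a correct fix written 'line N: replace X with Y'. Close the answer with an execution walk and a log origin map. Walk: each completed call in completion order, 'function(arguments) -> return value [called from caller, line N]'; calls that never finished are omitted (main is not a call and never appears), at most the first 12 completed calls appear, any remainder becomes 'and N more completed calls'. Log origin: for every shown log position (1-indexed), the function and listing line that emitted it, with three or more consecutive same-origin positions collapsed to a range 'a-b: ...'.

Answer: the defect is in pack_ledger at line 4.
The tell: At log position 4 the runs split — shown 'located slot None', but the working version logs 'located slot 1'.
Crash: pick_anchor, line 11, TypeError.
Call chain: main -> settle_round([6, 2, 1, 7, 1], 2) (called at line 38) -> pick_anchor([6, 2, 1, 7, 1], 2) (called at line 25).
First divergence: position 4; shown 'located slot None' vs intended 'located slot 1'.
Intended log window:
  2: pick_anchor: 5 entries, threshold 2
  3: pack_ledger: 5 entries, threshold 2
  4: located slot 1
  5: rank_cells: inputs 4 and 4
Execution walk:
  pack_ledger([6, 2, 1, 7, 1], 2) -> None  [called from pick_anchor, line 9]
Origin of each log line:
  1: from settle_round, line 24
  2: from pick_anchor, line 8
  3: from pack_ledger, line 2
  4: from pick_anchor, line 10
A correct fix: line 4: replace `levels[slot]` with `levels[acc]`.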